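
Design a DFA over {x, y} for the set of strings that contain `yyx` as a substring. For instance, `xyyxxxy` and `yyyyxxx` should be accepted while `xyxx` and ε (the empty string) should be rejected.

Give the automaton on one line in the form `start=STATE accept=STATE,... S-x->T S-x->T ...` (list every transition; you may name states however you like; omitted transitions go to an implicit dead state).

start=S0 accept=S3 S0-x->S0 S0-y->S1 S1-x->S0 S1-y->S2 S2-x->S3 S2-y->S2 S3-x->S3 S3-y->S3

States S0..S2 record the length of the longest prefix of `yyx` that matches the current input suffix. Reaching S3 means `yyx` has been seen, and we stay there forever. Accept from S3.
        x   y  
>  S0   S0  S1 
   S1   S0  S2 
   S2   S3  S2 
 * S3   S3  S3 
(> = start, * = accepting)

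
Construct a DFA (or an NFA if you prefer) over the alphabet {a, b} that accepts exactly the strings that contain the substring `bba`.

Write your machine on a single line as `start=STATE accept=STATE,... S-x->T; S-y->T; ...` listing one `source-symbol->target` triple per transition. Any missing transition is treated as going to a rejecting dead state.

Track how much of `bba` has been matched so far: state q0 is no progress, q3 is the absorbing accept state reached once `bba` has occurred. Intermediate states record partial matches; on a mismatch, fall back to the longest reusable overlap.
A 4-state machine:
        a   b  
>  q0   q0  q1 
   q1   q0  q2 
   q2   q3  q2 
 * q3   q3  q3 
(> = start, * = accepting)

start=q0; accept=q3; q0-a->q0; q0-b->q1; q1-a->q0; q1-b->q2; q2-a->q3; q2-b->q2; q3-a->q3; q3-b->q3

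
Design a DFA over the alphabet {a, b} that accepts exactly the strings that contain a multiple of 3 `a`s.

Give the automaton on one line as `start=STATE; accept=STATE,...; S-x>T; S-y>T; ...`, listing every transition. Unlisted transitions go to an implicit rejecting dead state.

Keep the running count of `a`s modulo 3: each `a` advances along the cycle q0 → q1 → q2 → q0 while other symbols loop. Accept at q0.
A 3-state machine:
        a   b  
>* q0   q1  q0 
   q1   q2  q1 
   q2   q0  q2 
(> = start, * = accepting)

start=q0; accept=q0; q0-a>q1; q0-b>q0; q1-a>q2; q1-b>q1; q2-a>q0; q2-b>q2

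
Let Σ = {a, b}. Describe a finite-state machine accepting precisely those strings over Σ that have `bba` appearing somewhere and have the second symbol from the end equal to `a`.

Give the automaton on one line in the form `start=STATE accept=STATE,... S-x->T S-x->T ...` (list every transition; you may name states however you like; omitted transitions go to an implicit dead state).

start=q0 accept=q8,q9 q0-a->q1 q0-b->q2 q1-a->q3 q1-b->q4 q2-a->q5 q2-b->q6 q3-a->q3 q3-b->q4 q4-a->q5 q4-b->q6 q5-a->q3 q5-b->q4 q6-a->q7 q6-b->q6 q7-a->q8 q7-b->q9 q8-a->q8 q8-b->q9 q9-a->q7 q9-b->q10 q10-a->q7 q10-b->q10

Build one automaton per condition and run them in lockstep. One (4 states) tracks whether and how much of `bba` has been seen; the other (7 states) tracks the last 2 symbols read. Each combined state is a pair, one component from each; accept when both components accept.
An 11-state machine:
          a    b  
>  q0     q1   q2 
   q1     q3   q4 
   q2     q5   q6 
   q3     q3   q4 
   q4     q5   q6 
   q5     q3   q4 
   q6     q7   q6 
   q7     q8   q9 
 * q8     q8   q9 
 * q9     q7  q10 
   q10    q7  q10 
(> = start, * = accepting)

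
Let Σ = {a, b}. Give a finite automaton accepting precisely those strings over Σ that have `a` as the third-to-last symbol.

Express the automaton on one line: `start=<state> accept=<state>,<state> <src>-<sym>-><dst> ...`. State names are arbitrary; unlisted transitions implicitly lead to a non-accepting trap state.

start=q0 accept=q7,q8,q9,q10 q0-a->q1 q0-b->q2 q1-a->q3 q1-b->q4 q2-a->q5 q2-b->q6 q3-a->q7 q3-b->q8 q4-a->q9 q4-b->q10 q5-a->q11 q5-b->q12 q6-a->q13 q6-b->q14 q7-a->q7 q7-b->q8 q8-a->q9 q8-b->q10 q9-a->q11 q9-b->q12 q10-a->q13 q10-b->q14 q11-a->q7 q11-b->q8 q12-a->q9 q12-b->q10 q13-a->q11 q13-b->q12 q14-a->q13 q14-b->q14

A DFA must remember the last 3 symbols (since which symbol is third-to-last isn't known until the input ends). Use one state per possible window of the last ≤3 symbols; accept from those whose window starts with `a`.
A 15-state machine:
          a    b  
>  q0     q1   q2 
   q1     q3   q4 
   q2     q5   q6 
   q3     q7   q8 
   q4     q9  q10 
   q5    q11  q12 
   q6    q13  q14 
 * q7     q7   q8 
 * q8     q9  q10 
 * q9    q11  q12 
 * q10   q13  q14 
   q11    q7   q8 
   q12    q9  q10 
   q13   q11  q12 
   q14   q13  q14 
(> = start, * = accepting)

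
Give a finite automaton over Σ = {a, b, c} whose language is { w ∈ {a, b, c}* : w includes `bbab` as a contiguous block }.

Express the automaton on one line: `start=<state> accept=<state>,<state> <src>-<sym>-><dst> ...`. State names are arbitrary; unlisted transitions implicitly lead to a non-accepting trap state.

start=s0 accept=s4 s0-a->s0 s0-b->s1 s0-c->s0 s1-a->s0 s1-b->s2 s1-c->s0 s2-a->s3 s2-b->s2 s2-c->s0 s3-a->s0 s3-b->s4 s3-c->s0 s4-a->s4 s4-b->s4 s4-c->s4

Track how much of `bbab` has been matched so far: state s0 is no progress, s4 is the absorbing accept state reached once `bbab` has occurred. Intermediate states record partial matches; on a mismatch, fall back to the longest reusable overlap.
With 5 states:
        a   b   c  
>  s0   s0  s1  s0 
   s1   s0  s2  s0 
   s2   s3  s2  s0 
   s3   s0  s4  s0 
 * s4   s4  s4  s4 
(> = start, * = accepting)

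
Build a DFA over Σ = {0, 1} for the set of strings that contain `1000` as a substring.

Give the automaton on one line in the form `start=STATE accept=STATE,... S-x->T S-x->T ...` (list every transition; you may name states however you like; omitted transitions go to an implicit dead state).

States S0..S3 record the length of the longest prefix of `1000` that matches the current input suffix. Reaching S4 means `1000` has been seen, and we stay there forever. Accept from S4.
5 states suffice.
        0   1  
>  S0   S0  S1 
   S1   S2  S1 
   S2   S3  S1 
   S3   S4  S1 
 * S4   S4  S4 
(> = start, * = accepting)

start=S0 accept=S4 S0-0->S0 S0-1->S1 S1-0->S2 S1-1->S1 S2-0->S3 S2-1->S1 S3-0->S4 S3-1->S1 S4-0->S4 S4-1->S4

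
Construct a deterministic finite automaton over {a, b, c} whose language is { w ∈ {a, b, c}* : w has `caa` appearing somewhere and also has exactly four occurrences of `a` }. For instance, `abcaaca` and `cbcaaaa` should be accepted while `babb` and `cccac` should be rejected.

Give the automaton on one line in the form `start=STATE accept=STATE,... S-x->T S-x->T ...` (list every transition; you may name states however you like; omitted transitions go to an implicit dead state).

Build one automaton per condition and run them in lockstep. The first has 4 states tracking whether and how much of `caa` has been seen; the second has 6 states tracking the count of `a`s, saturating at 5. A product state is a pair (one from each), accepting exactly when both do.
21 states suffice.
          a    b    c  
>  q0     q1   q0   q2 
   q1     q3   q1   q4 
   q2     q5   q0   q2 
   q3     q6   q3   q7 
   q4     q8   q1   q4 
   q5     q9   q1   q4 
   q6    q10   q6  q11 
   q7    q12   q3   q7 
   q8    q13   q3   q7 
   q9    q13   q9   q9 
   q10   q14  q10  q15 
   q11   q16   q6  q11 
   q12   q17   q6  q11 
   q13   q17  q13  q13 
   q14   q14  q14  q18 
   q15   q19  q10  q15 
   q16   q20  q10  q15 
 * q17   q20  q17  q17 
   q18   q19  q14  q18 
   q19   q20  q14  q18 
   q20   q20  q20  q20 
(> = start, * = accepting)

start=q0 accept=q17 q0-a->q1 q0-b->q0 q0-c->q2 q1-a->q3 q1-b->q1 q1-c->q4 q2-a->q5 q2-b->q0 q2-c->q2 q3-a->q6 q3-b->q3 q3-c->q7 q4-a->q8 q4-b->q1 q4-c->q4 q5-a->q9 q5-b->q1 q5-c->q4 q6-a->q10 q6-b->q6 q6-c->q11 q7-a->q12 q7-b->q3 q7-c->q7 q8-a->q13 q8-b->q3 q8-c->q7 q9-a->q13 q9-b->q9 q9-c->q9 q10-a->q14 q10-b->q10 q10-c->q15 q11-a->q16 q11-b->q6 q11-c->q11 q12-a->q17 q12-b->q6 q12-c->q11 q13-a->q17 q13-b->q13 q13-c->q13 q14-a->q14 q14-b->q14 q14-c->q18 q15-a->q19 q15-b->q10 q15-c->q15 q16-a->q20 q16-b->q10 q16-c->q15 q17-a->q20 q17-b->q17 q17-c->q17 q18-a->q19 q18-b->q14 q18-c->q18 q19-a->q20 q19-b->q14 q19-c->q18 q20-a->q20 q20-b->q20 q20-c->q20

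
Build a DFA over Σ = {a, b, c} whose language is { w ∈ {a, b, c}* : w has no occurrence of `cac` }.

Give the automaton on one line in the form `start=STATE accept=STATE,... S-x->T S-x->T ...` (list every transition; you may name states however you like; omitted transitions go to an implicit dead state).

Track partial matches of the forbidden pattern `cac`. State S3 is a dead state reached once `cac` has occurred; every other state accepts. S0 means no part of `cac` is currently matched.
A 4-state machine:
        a   b   c  
>* S0   S0  S0  S1 
 * S1   S2  S0  S1 
 * S2   S0  S0  S3 
   S3   S3  S3  S3 
(> = start, * = accepting)

start=S0 accept=S0,S1,S2 S0-a->S0 S0-b->S0 S0-c->S1 S1-a->S2 S1-b->S0 S1-c->S1 S2-a->S0 S2-b->S0 S2-c->S3 S3-a->S3 S3-b->S3 S3-c->S3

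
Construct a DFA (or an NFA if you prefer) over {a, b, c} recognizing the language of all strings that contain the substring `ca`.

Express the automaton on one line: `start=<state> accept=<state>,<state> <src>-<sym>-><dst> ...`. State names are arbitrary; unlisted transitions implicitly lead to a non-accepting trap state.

Track how much of `ca` has been matched so far: state q0 is no progress, q2 is the absorbing accept state reached once `ca` has occurred. Intermediate states record partial matches; on a mismatch, fall back to the longest reusable overlap.
        a   b   c  
>  q0   q0  q0  q1 
   q1   q2  q0  q1 
 * q2   q2  q2  q2 
(> = start, * = accepting)

start=q0 accept=q2 q0-a->q0 q0-b->q0 q0-c->q1 q1-a->q2 q1-b->q0 q1-c->q1 q2-a->q2 q2-b->q2 q2-c->q2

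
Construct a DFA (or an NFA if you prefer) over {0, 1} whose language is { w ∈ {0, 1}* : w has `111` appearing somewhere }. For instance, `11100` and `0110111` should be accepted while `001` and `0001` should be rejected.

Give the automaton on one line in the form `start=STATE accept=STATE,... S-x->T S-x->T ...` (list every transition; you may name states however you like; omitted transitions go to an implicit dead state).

Track how much of `111` has been matched so far: state q0 is no progress, q3 is the absorbing accept state reached once `111` has occurred. Intermediate states record partial matches; on a mismatch, fall back to the longest reusable overlap.
A 4-state machine:
        0   1  
>  q0   q0  q1 
   q1   q0  q2 
   q2   q0  q3 
 * q3   q3  q3 
(> = start, * = accepting)

start=q0 accept=q3 q0-0->q0 q0-1->q1 q1-0->q0 q1-1->q2 q2-0->q0 q2-1->q3 q3-0->q3 q3-1->q3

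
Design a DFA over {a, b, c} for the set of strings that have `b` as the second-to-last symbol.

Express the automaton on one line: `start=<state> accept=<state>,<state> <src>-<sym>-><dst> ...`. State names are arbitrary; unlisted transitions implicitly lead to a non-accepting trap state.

A DFA must remember the last 2 symbols (since which symbol is second-to-last isn't known until the input ends). Use one state per possible window of the last ≤2 symbols; accept from those whose window starts with `b`.
13 states suffice.
          a    b    c  
>  q0     q1   q2   q3 
   q1     q4   q5   q6 
   q2     q7   q8   q9 
   q3    q10  q11  q12 
   q4     q4   q5   q6 
   q5     q7   q8   q9 
   q6    q10  q11  q12 
 * q7     q4   q5   q6 
 * q8     q7   q8   q9 
 * q9    q10  q11  q12 
   q10    q4   q5   q6 
   q11    q7   q8   q9 
   q12   q10  q11  q12 
(> = start, * = accepting)

start=q0 accept=q7,q8,q9 q0-a->q1 q0-b->q2 q0-c->q3 q1-a->q4 q1-b->q5 q1-c->q6 q2-a->q7 q2-b->q8 q2-c->q9 q3-a->q10 q3-b->q11 q3-c->q12 q4-a->q4 q4-b->q5 q4-c->q6 q5-a->q7 q5-b->q8 q5-c->q9 q6-a->q10 q6-b->q11 q6-c->q12 q7-a->q4 q7-b->q5 q7-c->q6 q8-a->q7 q8-b->q8 q8-c->q9 q9-a->q10 q9-b->q11 q9-c->q12 q10-a->q4 q10-b->q5 q10-c->q6 q11-a->q7 q11-b->q8 q11-c->q9 q12-a->q10 q12-b->q11 q12-c->q12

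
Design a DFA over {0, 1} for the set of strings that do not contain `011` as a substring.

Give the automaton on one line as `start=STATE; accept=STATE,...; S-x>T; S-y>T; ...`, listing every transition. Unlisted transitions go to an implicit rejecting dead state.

This is the complement of 'contains `011`'. Use the same substring-matching states — A through D holding how much of `011` has just been matched — but flip the accepting set: everything except the trap D accepts.
A 4-state machine:
       0  1 
>* A   B  A 
 * B   B  C 
 * C   B  D 
   D   D  D 
(> = start, * = accepting)

start=A; accept=A,B,C; A-0>B; A-1>A; B-0>B; B-1>C; C-0>B; C-1>D; D-0>D; D-1>D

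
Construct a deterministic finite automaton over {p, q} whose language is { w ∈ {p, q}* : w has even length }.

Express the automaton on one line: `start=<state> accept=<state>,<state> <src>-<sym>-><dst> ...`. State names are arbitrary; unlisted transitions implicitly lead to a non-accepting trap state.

Count input length modulo 2: every symbol advances one step around the cycle S0 → S1 → S0. Accept at S0.
With 2 states:
        p   q  
>* S0   S1  S1 
   S1   S0  S0 
(> = start, * = accepting)

start=S0 accept=S0 S0-p->S1 S0-q->S1 S1-p->S0 S1-q->S0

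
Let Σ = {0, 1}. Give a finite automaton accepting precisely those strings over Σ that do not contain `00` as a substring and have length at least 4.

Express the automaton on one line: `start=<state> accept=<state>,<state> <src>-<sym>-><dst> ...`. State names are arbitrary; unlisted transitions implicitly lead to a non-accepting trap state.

start=A accept=I,J A-0->B A-1->C B-0->D B-1->E C-0->F C-1->E D-0->D D-1->D E-0->G E-1->H F-0->D F-1->H G-0->D G-1->I H-0->J H-1->I I-0->J I-1->I J-0->D J-1->I

Build one automaton per condition and run them in lockstep. The first has 3 states tracking partial matches of the forbidden pattern `00`; the second has 6 states tracking the input length, saturating at 5. A product state is a pair (one from each), accepting exactly when both do. Minimizing collapses redundant product states.
       0  1 
>  A   B  C 
   B   D  E 
   C   F  E 
   D   D  D 
   E   G  H 
   F   D  H 
   G   D  I 
   H   J  I 
 * I   J  I 
 * J   D  I 
(> = start, * = accepting)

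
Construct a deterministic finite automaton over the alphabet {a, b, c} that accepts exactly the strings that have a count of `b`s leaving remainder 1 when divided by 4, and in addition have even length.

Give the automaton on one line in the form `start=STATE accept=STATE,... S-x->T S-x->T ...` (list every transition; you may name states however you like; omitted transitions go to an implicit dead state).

Run two small machines in parallel and take their product. The first has 4 states tracking the count of `b`s modulo 4; the second has 2 states tracking the input length modulo 2. A product state is a pair (one from each), accepting exactly when both do.
        a   b   c  
>  q0   q1  q2  q1 
   q1   q0  q3  q0 
   q2   q3  q4  q3 
 * q3   q2  q5  q2 
   q4   q5  q6  q5 
   q5   q4  q7  q4 
   q6   q7  q0  q7 
   q7   q6  q1  q6 
(> = start, * = accepting)

start=q0 accept=q3 q0-a->q1 q0-b->q2 q0-c->q1 q1-a->q0 q1-b->q3 q1-c->q0 q2-a->q3 q2-b->q4 q2-c->q3 q3-a->q2 q3-b->q5 q3-c->q2 q4-a->q5 q4-b->q6 q4-c->q5 q5-a->q4 q5-b->q7 q5-c->q4 q6-a->q7 q6-b->q0 q6-c->q7 q7-a->q6 q7-b->q1 q7-c->q6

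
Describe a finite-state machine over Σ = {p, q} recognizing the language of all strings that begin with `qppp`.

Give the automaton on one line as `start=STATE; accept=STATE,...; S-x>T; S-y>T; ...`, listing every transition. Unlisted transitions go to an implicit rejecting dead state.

start=A; accept=E; A-p>F; A-q>B; B-p>C; B-q>F; C-p>D; C-q>F; D-p>E; D-q>F; E-p>E; E-q>E; F-p>F; F-q>F

Walk along `qppp` while the input agrees: from A take `q` to B, and so on. Any deviation drops to the rejecting sink F. Once E is reached the prefix is confirmed and every continuation is accepted.
       p  q 
>  A   F  B 
   B   C  F 
   C   D  F 
   D   E  F 
 * E   E  E 
   F   F  F 
(> = start, * = accepting)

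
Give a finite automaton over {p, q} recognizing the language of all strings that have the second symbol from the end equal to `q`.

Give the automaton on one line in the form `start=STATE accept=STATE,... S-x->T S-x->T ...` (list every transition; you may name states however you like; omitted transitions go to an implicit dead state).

A DFA must remember the last 2 symbols (since which symbol is second-to-last isn't known until the input ends). Use one state per possible window of the last ≤2 symbols; accept from those whose window starts with `q`.
A 7-state machine:
       p  q 
>  A   B  C 
   B   D  E 
   C   F  G 
   D   D  E 
   E   F  G 
 * F   D  E 
 * G   F  G 
(> = start, * = accepting)

start=A accept=F,G A-p->B A-q->C B-p->D B-q->E C-p->F C-q->G D-p->D D-q->E E-p->F E-q->G F-p->D F-q->E G-p->F G-q->G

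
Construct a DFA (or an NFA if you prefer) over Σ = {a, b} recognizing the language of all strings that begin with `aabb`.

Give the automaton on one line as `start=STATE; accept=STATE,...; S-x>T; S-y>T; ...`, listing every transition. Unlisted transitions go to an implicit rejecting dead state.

Walk along `aabb` while the input agrees: from S0 take `a` to S1, and so on. Any deviation drops to the rejecting sink S5. Once S4 is reached the prefix is confirmed and every continuation is accepted.
6 states suffice.
        a   b  
>  S0   S1  S5 
   S1   S2  S5 
   S2   S5  S3 
   S3   S5  S4 
 * S4   S4  S4 
   S5   S5  S5 
(> = start, * = accepting)

start=S0; accept=S4; S0-a>S1; S0-b>S5; S1-a>S2; S1-b>S5; S2-a>S5; S2-b>S3; S3-a>S5; S3-b>S4; S4-a>S4; S4-b>S4; S5-a>S5; S5-b>S5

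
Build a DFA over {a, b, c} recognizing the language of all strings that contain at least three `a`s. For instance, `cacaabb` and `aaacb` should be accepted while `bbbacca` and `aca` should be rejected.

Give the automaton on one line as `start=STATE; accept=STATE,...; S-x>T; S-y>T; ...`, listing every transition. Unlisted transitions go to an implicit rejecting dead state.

start=q0; accept=q3,q4; q0-a>q1; q0-b>q0; q0-c>q0; q1-a>q2; q1-b>q1; q1-c>q1; q2-a>q3; q2-b>q2; q2-c>q2; q3-a>q4; q3-b>q3; q3-c>q3; q4-a>q4; q4-b>q4; q4-c>q4

Only the number of `a`s matters, and only up to 4. Make a chain q0 → q1 → q2 → q3 → q4 advanced by each `a` (with q4 absorbing); every other symbol self-loops. The accepting set is {q3, q4}.
        a   b   c  
>  q0   q1  q0  q0 
   q1   q2  q1  q1 
   q2   q3  q2  q2 
 * q3   q4  q3  q3 
 * q4   q4  q4  q4 
(> = start, * = accepting)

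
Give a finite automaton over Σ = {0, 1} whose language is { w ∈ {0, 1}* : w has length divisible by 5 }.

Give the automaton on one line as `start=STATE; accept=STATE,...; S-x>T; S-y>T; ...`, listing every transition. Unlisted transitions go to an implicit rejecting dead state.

start=q0; accept=q0; q0-0>q1; q0-1>q1; q1-0>q2; q1-1>q2; q2-0>q3; q2-1>q3; q3-0>q4; q3-1>q4; q4-0>q0; q4-1>q0

Count input length modulo 5: every symbol advances one step around the cycle q0 → q1 → q2 → q3 → q4 → q0. Accept at q0.
        0   1  
>* q0   q1  q1 
   q1   q2  q2 
   q2   q3  q3 
   q3   q4  q4 
   q4   q0  q0 
(> = start, * = accepting)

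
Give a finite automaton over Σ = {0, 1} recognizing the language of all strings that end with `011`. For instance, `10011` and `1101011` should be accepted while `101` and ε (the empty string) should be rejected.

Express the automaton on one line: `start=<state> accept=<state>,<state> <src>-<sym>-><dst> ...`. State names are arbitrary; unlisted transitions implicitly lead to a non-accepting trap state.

Remember how much of `011` the current input suffix matches. State A means no match yet; B means the last symbol is `0`; C means the last 2 symbols are `01`; D means the last 3 symbols are `011`. Only D accepts. On a mismatch, fall back to the longest proper suffix that is still a prefix of `011`.
       0  1 
>  A   B  A 
   B   B  C 
   C   B  D 
 * D   B  A 
(> = start, * = accepting)

start=A accept=D A-0->B A-1->A B-0->B B-1->C C-0->B C-1->D D-0->B D-1->A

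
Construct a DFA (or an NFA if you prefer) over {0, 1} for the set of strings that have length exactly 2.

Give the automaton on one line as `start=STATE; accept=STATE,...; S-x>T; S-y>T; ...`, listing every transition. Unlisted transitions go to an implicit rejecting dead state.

start=A; accept=C; A-0>B; A-1>B; B-0>C; B-1>C; C-0>D; C-1>D; D-0>D; D-1>D

Count input length up to 3: every symbol moves from A toward D, which means 'more than 2' and absorbs. Accept from {C}.
A 4-state machine:
       0  1 
>  A   B  B 
   B   C  C 
 * C   D  D 
   D   D  D 
(> = start, * = accepting)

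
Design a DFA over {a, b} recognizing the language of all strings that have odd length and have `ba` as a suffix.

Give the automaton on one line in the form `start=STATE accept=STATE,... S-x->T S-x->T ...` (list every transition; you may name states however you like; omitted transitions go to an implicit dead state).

Build one automaton per condition and run them in lockstep. One (2 states) tracks the input length modulo 2; the other (3 states) tracks how much of the suffix `ba` has currently been matched. Each combined state is a pair, one component from each; accept when both components accept. Minimizing collapses redundant product states.
4 states suffice.
        a   b  
>  q0   q1  q1 
   q1   q0  q2 
   q2   q3  q1 
 * q3   q0  q2 
(> = start, * = accepting)

start=q0 accept=q3 q0-a->q1 q0-b->q1 q1-a->q0 q1-b->q2 q2-a->q3 q2-b->q1 q3-a->q0 q3-b->q2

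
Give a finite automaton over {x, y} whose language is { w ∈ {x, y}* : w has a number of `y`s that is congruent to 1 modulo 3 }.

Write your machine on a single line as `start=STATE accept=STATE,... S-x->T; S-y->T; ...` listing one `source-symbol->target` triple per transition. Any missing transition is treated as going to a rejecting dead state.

Keep the running count of `y`s modulo 3: each `y` advances along the cycle q0 → q1 → q2 → q0 while other symbols loop. Accept at q1.
        x   y  
>  q0   q0  q1 
 * q1   q1  q2 
   q2   q2  q0 
(> = start, * = accepting)

start=q0; accept=q1; q0-x->q0; q0-y->q1; q1-x->q1; q1-y->q2; q2-x->q2; q2-y->q0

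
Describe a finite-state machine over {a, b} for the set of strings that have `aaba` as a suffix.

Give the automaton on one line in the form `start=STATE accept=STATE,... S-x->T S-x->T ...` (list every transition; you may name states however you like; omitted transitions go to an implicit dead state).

start=s0 accept=s4 s0-a->s1 s0-b->s0 s1-a->s2 s1-b->s0 s2-a->s2 s2-b->s3 s3-a->s4 s3-b->s0 s4-a->s2 s4-b->s0

Let each state record the length of the longest suffix of the input read so far that is also a prefix of `aaba`. s1 means the last symbol is `a`; s2 means the last 2 symbols are `aa`; s3 means the last 3 symbols are `aab`; s4 means the last 4 symbols are `aaba`. Accept only at s4, where the string currently ends in `aaba`.
A 5-state machine:
        a   b  
>  s0   s1  s0 
   s1   s2  s0 
   s2   s2  s3 
   s3   s4  s0 
 * s4   s2  s0 
(> = start, * = accepting)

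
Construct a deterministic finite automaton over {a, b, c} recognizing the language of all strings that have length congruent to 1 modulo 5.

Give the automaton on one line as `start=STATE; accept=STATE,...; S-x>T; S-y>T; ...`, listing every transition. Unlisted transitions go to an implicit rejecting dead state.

Only the length mod 5 matters, so use a 5-cycle: from any state, every input symbol moves to the next state, wrapping S4 back to S0. Mark S1 accepting.
A 5-state machine:
        a   b   c  
>  S0   S1  S1  S1 
 * S1   S2  S2  S2 
   S2   S3  S3  S3 
   S3   S4  S4  S4 
   S4   S0  S0  S0 
(> = start, * = accepting)

start=S0; accept=S1; S0-a>S1; S0-b>S1; S0-c>S1; S1-a>S2; S1-b>S2; S1-c>S2; S2-a>S3; S2-b>S3; S2-c>S3; S3-a>S4; S3-b>S4; S3-c>S4; S4-a>S0; S4-b>S0; S4-c>S0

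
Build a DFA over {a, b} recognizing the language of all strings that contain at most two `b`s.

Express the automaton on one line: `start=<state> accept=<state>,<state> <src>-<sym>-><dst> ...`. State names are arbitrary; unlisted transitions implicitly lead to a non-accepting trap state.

start=q0 accept=q0,q1,q2 q0-a->q0 q0-b->q1 q1-a->q1 q1-b->q2 q2-a->q2 q2-b->q3 q3-a->q3 q3-b->q3

Count `b`s, saturating at 3: states q0 through q2 mean 0 through 2 `b`s seen; q3 means more than 2. Each `b` increments (capped at q3); other symbols loop. Accept from {q0, q1, q2}.
4 states suffice.
        a   b  
>* q0   q0  q1 
 * q1   q1  q2 
 * q2   q2  q3 
   q3   q3  q3 
(> = start, * = accepting)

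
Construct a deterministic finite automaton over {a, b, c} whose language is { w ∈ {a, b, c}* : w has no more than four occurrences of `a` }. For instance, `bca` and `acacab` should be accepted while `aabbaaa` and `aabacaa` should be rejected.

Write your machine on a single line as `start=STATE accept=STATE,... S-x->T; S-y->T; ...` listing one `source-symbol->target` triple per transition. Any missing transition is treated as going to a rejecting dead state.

Count `a`s, saturating at 5: states s0 through s4 mean 0 through 4 `a`s seen; s5 means more than 4. Each `a` increments (capped at s5); other symbols loop. Accept from {s0, s1, s2, s3, s4}.
A 6-state machine:
        a   b   c  
>* s0   s1  s0  s0 
 * s1   s2  s1  s1 
 * s2   s3  s2  s2 
 * s3   s4  s3  s3 
 * s4   s5  s4  s4 
   s5   s5  s5  s5 
(> = start, * = accepting)

start=s0; accept=s0,s1,s2,s3,s4; s0-a->s1; s0-b->s0; s0-c->s0; s1-a->s2; s1-b->s1; s1-c->s1; s2-a->s3; s2-b->s2; s2-c->s2; s3-a->s4; s3-b->s3; s3-c->s3; s4-a->s5; s4-b->s4; s4-c->s4; s5-a->s5; s5-b->s5; s5-c->s5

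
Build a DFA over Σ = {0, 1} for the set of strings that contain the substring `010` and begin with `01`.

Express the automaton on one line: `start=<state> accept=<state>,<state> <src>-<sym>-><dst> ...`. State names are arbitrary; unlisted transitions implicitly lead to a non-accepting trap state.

start=A accept=E A-0->B A-1->C B-0->C B-1->D C-0->C C-1->C D-0->E D-1->F E-0->E E-1->E F-0->G F-1->F G-0->G G-1->D

Run two small machines in parallel and take their product. The first has 4 states tracking whether and how much of `010` has been seen; the second has 4 states tracking whether the input so far still matches the prefix `01`. A product state is a pair (one from each), accepting exactly when both do. Equivalent product states are then merged.
A 7-state machine:
       0  1 
>  A   B  C 
   B   C  D 
   C   C  C 
   D   E  F 
 * E   E  E 
   F   G  F 
   G   G  D 
(> = start, * = accepting)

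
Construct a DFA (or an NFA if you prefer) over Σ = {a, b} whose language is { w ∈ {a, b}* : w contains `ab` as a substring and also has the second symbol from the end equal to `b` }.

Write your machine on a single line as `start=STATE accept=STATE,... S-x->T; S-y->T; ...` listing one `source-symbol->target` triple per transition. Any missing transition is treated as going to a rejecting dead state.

start=q0; accept=q7,q8; q0-a->q1; q0-b->q2; q1-a->q3; q1-b->q4; q2-a->q5; q2-b->q6; q3-a->q3; q3-b->q4; q4-a->q7; q4-b->q8; q5-a->q3; q5-b->q4; q6-a->q5; q6-b->q6; q7-a->q9; q7-b->q4; q8-a->q7; q8-b->q8; q9-a->q9; q9-b->q4

Build one automaton per condition and run them in lockstep. One (3 states) tracks whether and how much of `ab` has been seen; the other (7 states) tracks the last 2 symbols read. Each combined state is a pair, one component from each; accept when both components accept.
A 10-state machine:
        a   b  
>  q0   q1  q2 
   q1   q3  q4 
   q2   q5  q6 
   q3   q3  q4 
   q4   q7  q8 
   q5   q3  q4 
   q6   q5  q6 
 * q7   q9  q4 
 * q8   q7  q8 
   q9   q9  q4 
(> = start, * = accepting)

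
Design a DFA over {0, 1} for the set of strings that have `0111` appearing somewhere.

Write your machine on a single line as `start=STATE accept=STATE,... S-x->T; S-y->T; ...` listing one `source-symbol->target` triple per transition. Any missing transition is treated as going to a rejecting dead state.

start=q0; accept=q4; q0-0->q1; q0-1->q0; q1-0->q1; q1-1->q2; q2-0->q1; q2-1->q3; q3-0->q1; q3-1->q4; q4-0->q4; q4-1->q4

Track how much of `0111` has been matched so far: state q0 is no progress, q4 is the absorbing accept state reached once `0111` has occurred. Intermediate states record partial matches; on a mismatch, fall back to the longest reusable overlap.
        0   1  
>  q0   q1  q0 
   q1   q1  q2 
   q2   q1  q3 
   q3   q1  q4 
 * q4   q4  q4 
(> = start, * = accepting)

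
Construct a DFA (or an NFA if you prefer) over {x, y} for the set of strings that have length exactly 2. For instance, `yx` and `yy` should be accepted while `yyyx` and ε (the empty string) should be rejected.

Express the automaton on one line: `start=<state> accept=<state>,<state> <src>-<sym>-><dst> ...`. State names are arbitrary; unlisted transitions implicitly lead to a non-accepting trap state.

We only need to distinguish lengths 0, 1, …, 2, and '>2'. Chain q0 → q1 → q2 → q3 on every symbol, with q3 looping. Accepting states: {q2}.
4 states suffice.
        x   y  
>  q0   q1  q1 
   q1   q2  q2 
 * q2   q3  q3 
   q3   q3  q3 
(> = start, * = accepting)

start=q0 accept=q2 q0-x->q1 q0-y->q1 q1-x->q2 q1-y->q2 q2-x->q3 q2-y->q3 q3-x->q3 q3-y->q3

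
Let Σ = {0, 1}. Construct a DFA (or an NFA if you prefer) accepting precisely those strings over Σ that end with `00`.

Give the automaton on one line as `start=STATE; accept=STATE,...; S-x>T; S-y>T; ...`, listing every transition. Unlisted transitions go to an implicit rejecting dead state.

start=s0; accept=s2; s0-0>s1; s0-1>s0; s1-0>s2; s1-1>s0; s2-0>s2; s2-1>s0

Remember how much of `00` the current input suffix matches. State s0 means no match yet; s1 means the last symbol is `0`; s2 means the last 2 symbols are `00`. Only s2 accepts. On a mismatch, fall back to the longest proper suffix that is still a prefix of `00`.
        0   1  
>  s0   s1  s0 
   s1   s2  s0 
 * s2   s2  s0 
(> = start, * = accepting)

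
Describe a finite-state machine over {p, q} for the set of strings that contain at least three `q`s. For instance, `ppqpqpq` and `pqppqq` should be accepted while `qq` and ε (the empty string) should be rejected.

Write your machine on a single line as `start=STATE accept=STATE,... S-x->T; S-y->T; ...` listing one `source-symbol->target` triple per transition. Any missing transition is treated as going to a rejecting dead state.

start=s0; accept=s3,s4; s0-p->s0; s0-q->s1; s1-p->s1; s1-q->s2; s2-p->s2; s2-q->s3; s3-p->s3; s3-q->s4; s4-p->s4; s4-q->s4

Only the number of `q`s matters, and only up to 4. Make a chain s0 → s1 → s2 → s3 → s4 advanced by each `q` (with s4 absorbing); every other symbol self-loops. The accepting set is {s3, s4}.
With 5 states:
        p   q  
>  s0   s0  s1 
   s1   s1  s2 
   s2   s2  s3 
 * s3   s3  s4 
 * s4   s4  s4 
(> = start, * = accepting)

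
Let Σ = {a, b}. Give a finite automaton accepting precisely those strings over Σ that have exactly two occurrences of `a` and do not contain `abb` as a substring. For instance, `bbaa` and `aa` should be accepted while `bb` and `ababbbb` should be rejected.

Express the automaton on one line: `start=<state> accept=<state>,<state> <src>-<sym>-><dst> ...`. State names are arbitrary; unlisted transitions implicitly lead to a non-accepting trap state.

Handle the two conditions separately and then intersect. The first has 4 states tracking the count of `a`s, saturating at 3; the second has 4 states tracking partial matches of the forbidden pattern `abb`. A product state is a pair (one from each), accepting exactly when both do. Minimizing collapses redundant product states.
6 states suffice.
        a   b  
>  S0   S1  S0 
   S1   S2  S3 
 * S2   S4  S5 
   S3   S2  S4 
   S4   S4  S4 
 * S5   S4  S4 
(> = start, * = accepting)

start=S0 accept=S2,S5 S0-a->S1 S0-b->S0 S1-a->S2 S1-b->S3 S2-a->S4 S2-b->S5 S3-a->S2 S3-b->S4 S4-a->S4 S4-b->S4 S5-a->S4 S5-b->S4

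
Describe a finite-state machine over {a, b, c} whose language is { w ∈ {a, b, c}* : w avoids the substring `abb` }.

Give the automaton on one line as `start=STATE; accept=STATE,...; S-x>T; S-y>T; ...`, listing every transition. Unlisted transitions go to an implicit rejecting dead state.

start=q0; accept=q0,q1,q2; q0-a>q1; q0-b>q0; q0-c>q0; q1-a>q1; q1-b>q2; q1-c>q0; q2-a>q1; q2-b>q3; q2-c>q0; q3-a>q3; q3-b>q3; q3-c>q3

Track partial matches of the forbidden pattern `abb`. State q3 is a dead state reached once `abb` has occurred; every other state accepts. q0 means no part of `abb` is currently matched.
A 4-state machine:
        a   b   c  
>* q0   q1  q0  q0 
 * q1   q1  q2  q0 
 * q2   q1  q3  q0 
   q3   q3  q3  q3 
(> = start, * = accepting)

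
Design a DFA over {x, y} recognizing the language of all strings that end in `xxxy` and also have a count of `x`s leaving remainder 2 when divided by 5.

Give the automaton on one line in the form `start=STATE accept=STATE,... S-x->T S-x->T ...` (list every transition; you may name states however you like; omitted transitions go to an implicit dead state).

Handle the two conditions separately and then intersect. The first has 5 states tracking how much of the suffix `xxxy` has currently been matched; the second has 5 states tracking the count of `x`s modulo 5. A product state is a pair (one from each), accepting exactly when both do. Minimizing collapses redundant product states.
9 states suffice.
        x   y  
>  q0   q1  q0 
   q1   q2  q1 
   q2   q3  q2 
   q3   q4  q3 
   q4   q5  q4 
   q5   q6  q0 
   q6   q7  q1 
   q7   q3  q8 
 * q8   q3  q2 
(> = start, * = accepting)

start=q0 accept=q8 q0-x->q1 q0-y->q0 q1-x->q2 q1-y->q1 q2-x->q3 q2-y->q2 q3-x->q4 q3-y->q3 q4-x->q5 q4-y->q4 q5-x->q6 q5-y->q0 q6-x->q7 q6-y->q1 q7-x->q3 q7-y->q8 q8-x->q3 q8-y->q2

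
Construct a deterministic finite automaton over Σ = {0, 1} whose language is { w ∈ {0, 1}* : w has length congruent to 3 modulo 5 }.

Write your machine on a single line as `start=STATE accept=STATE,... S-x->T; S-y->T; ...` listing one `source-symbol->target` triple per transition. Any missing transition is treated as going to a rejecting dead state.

Count input length modulo 5: every symbol advances one step around the cycle s0 → s1 → s2 → s3 → s4 → s0. Accept at s3.
5 states suffice.
        0   1  
>  s0   s1  s1 
   s1   s2  s2 
   s2   s3  s3 
 * s3   s4  s4 
   s4   s0  s0 
(> = start, * = accepting)

start=s0; accept=s3; s0-0->s1; s0-1->s1; s1-0->s2; s1-1->s2; s2-0->s3; s2-1->s3; s3-0->s4; s3-1->s4; s4-0->s0; s4-1->s0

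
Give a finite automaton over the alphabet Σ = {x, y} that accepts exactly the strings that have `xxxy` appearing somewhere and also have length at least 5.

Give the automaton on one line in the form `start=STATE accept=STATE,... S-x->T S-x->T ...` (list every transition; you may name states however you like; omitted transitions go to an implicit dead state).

start=q0 accept=q9 q0-x->q1 q0-y->q2 q1-x->q3 q1-y->q2 q2-x->q4 q2-y->q2 q3-x->q5 q3-y->q2 q4-x->q6 q4-y->q2 q5-x->q7 q5-y->q8 q6-x->q7 q6-y->q2 q7-x->q7 q7-y->q9 q8-x->q9 q8-y->q9 q9-x->q9 q9-y->q9

Handle the two conditions separately and then intersect. The first has 5 states tracking whether and how much of `xxxy` has been seen; the second has 7 states tracking the input length, saturating at 6. A product state is a pair (one from each), accepting exactly when both do. After merging equivalent states the machine shrinks.
        x   y  
>  q0   q1  q2 
   q1   q3  q2 
   q2   q4  q2 
   q3   q5  q2 
   q4   q6  q2 
   q5   q7  q8 
   q6   q7  q2 
   q7   q7  q9 
   q8   q9  q9 
 * q9   q9  q9 
(> = start, * = accepting)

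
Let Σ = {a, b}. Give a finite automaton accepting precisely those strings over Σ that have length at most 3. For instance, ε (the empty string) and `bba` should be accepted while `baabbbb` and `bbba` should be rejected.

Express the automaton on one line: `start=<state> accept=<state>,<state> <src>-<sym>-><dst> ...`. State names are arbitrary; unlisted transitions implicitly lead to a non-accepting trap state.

start=S0 accept=S0,S1,S2,S3 S0-a->S1 S0-b->S1 S1-a->S2 S1-b->S2 S2-a->S3 S2-b->S3 S3-a->S4 S3-b->S4 S4-a->S4 S4-b->S4

Count input length up to 4: every symbol moves from S0 toward S4, which means 'more than 3' and absorbs. Accept from {S0, S1, S2, S3}.
5 states suffice.
        a   b  
>* S0   S1  S1 
 * S1   S2  S2 
 * S2   S3  S3 
 * S3   S4  S4 
   S4   S4  S4 
(> = start, * = accepting)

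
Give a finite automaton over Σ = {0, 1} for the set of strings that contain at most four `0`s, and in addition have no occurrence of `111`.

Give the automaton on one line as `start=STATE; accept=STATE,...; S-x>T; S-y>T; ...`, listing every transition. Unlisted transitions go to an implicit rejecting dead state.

Build one automaton per condition and run them in lockstep. The first has 6 states tracking the count of `0`s, saturating at 5; the second has 4 states tracking partial matches of the forbidden pattern `111`. A product state is a pair (one from each), accepting exactly when both do.
24 states suffice.
          0    1  
>* S0     S1   S2 
 * S1     S3   S4 
 * S2     S1   S5 
 * S3     S6   S7 
 * S4     S3   S8 
 * S5     S1   S9 
 * S6    S10  S11 
 * S7     S6  S12 
 * S8     S3  S13 
   S9    S13   S9 
 * S10   S14  S15 
 * S11   S10  S16 
 * S12    S6  S17 
   S13   S17  S13 
   S14   S14  S18 
 * S15   S14  S19 
 * S16   S10  S20 
   S17   S20  S17 
   S18   S14  S21 
 * S19   S14  S22 
   S20   S22  S20 
   S21   S14  S23 
   S22   S23  S22 
   S23   S23  S23 
(> = start, * = accepting)

start=S0; accept=S0,S1,S2,S3,S4,S5,S6,S7,S8,S10,S11,S12,S15,S16,S19; S0-0>S1; S0-1>S2; S1-0>S3; S1-1>S4; S2-0>S1; S2-1>S5; S3-0>S6; S3-1>S7; S4-0>S3; S4-1>S8; S5-0>S1; S5-1>S9; S6-0>S10; S6-1>S11; S7-0>S6; S7-1>S12; S8-0>S3; S8-1>S13; S9-0>S13; S9-1>S9; S10-0>S14; S10-1>S15; S11-0>S10; S11-1>S16; S12-0>S6; S12-1>S17; S13-0>S17; S13-1>S13; S14-0>S14; S14-1>S18; S15-0>S14; S15-1>S19; S16-0>S10; S16-1>S20; S17-0>S20; S17-1>S17; S18-0>S14; S18-1>S21; S19-0>S14; S19-1>S22; S20-0>S22; S20-1>S20; S21-0>S14; S21-1>S23; S22-0>S23; S22-1>S22; S23-0>S23; S23-1>S23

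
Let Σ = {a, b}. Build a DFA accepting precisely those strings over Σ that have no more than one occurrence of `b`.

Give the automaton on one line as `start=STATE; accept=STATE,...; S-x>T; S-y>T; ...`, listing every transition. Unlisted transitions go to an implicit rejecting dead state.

Only the number of `b`s matters, and only up to 2. Make a chain S0 → S1 → S2 advanced by each `b` (with S2 absorbing); every other symbol self-loops. The accepting set is {S0, S1}.
A 3-state machine:
        a   b  
>* S0   S0  S1 
 * S1   S1  S2 
   S2   S2  S2 
(> = start, * = accepting)

start=S0; accept=S0,S1; S0-a>S0; S0-b>S1; S1-a>S1; S1-b>S2; S2-a>S2; S2-b>S2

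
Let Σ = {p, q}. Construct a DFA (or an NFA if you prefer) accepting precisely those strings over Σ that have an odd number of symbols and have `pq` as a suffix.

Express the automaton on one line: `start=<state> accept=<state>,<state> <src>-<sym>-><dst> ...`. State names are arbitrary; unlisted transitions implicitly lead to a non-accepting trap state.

Handle the two conditions separately and then intersect. The first has 2 states tracking the input length modulo 2; the second has 3 states tracking how much of the suffix `pq` has currently been matched. A product state is a pair (one from each), accepting exactly when both do.
A 6-state machine:
        p   q  
>  S0   S1  S2 
   S1   S3  S4 
   S2   S3  S0 
   S3   S1  S5 
   S4   S1  S2 
 * S5   S3  S0 
(> = start, * = accepting)

start=S0 accept=S5 S0-p->S1 S0-q->S2 S1-p->S3 S1-q->S4 S2-p->S3 S2-q->S0 S3-p->S1 S3-q->S5 S4-p->S1 S4-q->S2 S5-p->S3 S5-q->S0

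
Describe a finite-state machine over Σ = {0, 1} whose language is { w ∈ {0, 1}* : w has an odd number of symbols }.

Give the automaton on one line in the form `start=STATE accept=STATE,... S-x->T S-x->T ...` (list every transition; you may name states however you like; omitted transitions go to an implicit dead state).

start=s0 accept=s1 s0-0->s1 s0-1->s1 s1-0->s0 s1-1->s0

Count input length modulo 2: every symbol advances one step around the cycle s0 → s1 → s0. Accept at s1.
2 states suffice.
        0   1  
>  s0   s1  s1 
 * s1   s0  s0 
(> = start, * = accepting)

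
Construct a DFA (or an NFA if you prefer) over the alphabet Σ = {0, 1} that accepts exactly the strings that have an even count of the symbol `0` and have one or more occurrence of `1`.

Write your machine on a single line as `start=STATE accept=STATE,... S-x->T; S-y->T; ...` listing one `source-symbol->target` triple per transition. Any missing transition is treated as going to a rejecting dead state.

start=q0; accept=q2; q0-0->q1; q0-1->q2; q1-0->q0; q1-1->q3; q2-0->q3; q2-1->q2; q3-0->q2; q3-1->q3

Handle the two conditions separately and then intersect. The first has 2 states tracking the count of `0`s modulo 2; the second has 3 states tracking the count of `1`s, saturating at 2. A product state is a pair (one from each), accepting exactly when both do. Minimizing collapses redundant product states.
        0   1  
>  q0   q1  q2 
   q1   q0  q3 
 * q2   q3  q2 
   q3   q2  q3 
(> = start, * = accepting)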